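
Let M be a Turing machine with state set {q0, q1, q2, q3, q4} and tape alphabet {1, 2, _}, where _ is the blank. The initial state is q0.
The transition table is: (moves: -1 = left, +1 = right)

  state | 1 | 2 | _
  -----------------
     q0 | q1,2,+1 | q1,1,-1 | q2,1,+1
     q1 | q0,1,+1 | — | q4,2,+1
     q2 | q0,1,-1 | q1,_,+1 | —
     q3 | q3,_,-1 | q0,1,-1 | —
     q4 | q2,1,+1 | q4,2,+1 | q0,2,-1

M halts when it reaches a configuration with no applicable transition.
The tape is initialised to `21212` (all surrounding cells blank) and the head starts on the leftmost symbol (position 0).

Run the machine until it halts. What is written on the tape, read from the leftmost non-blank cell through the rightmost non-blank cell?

q0 | _[2]1212__   read 2 → write 1, move -1, go to q1
q1 | [_]11212__   read _ → write 2, move +1, go to q4
q4 | 2[1]1212__   read 1 → write 1, move +1, go to q2
q2 | 21[1]212__   read 1 → write 1, move -1, go to q0
q0 | 2[1]1212__   read 1 → write 2, move +1, go to q1
q1 | 22[1]212__   read 1 → write 1, move +1, go to q0
q0 | 221[2]12__   read 2 → write 1, move -1, go to q1
q1 | 22[1]112__   read 1 → write 1, move +1, go to q0
q0 | 221[1]12__   read 1 → write 2, move +1, go to q1
q1 | 2212[1]2__   read 1 → write 1, move +1, go to q0
q0 | 22121[2]__   read 2 → write 1, move -1, go to q1
q1 | 2212[1]1__   read 1 → write 1, move +1, go to q0
q0 | 22121[1]__   read 1 → write 2, move +1, go to q1
q1 | 221212[_]_   read _ → write 2, move +1, go to q4
q4 | 2212122[_]   read _ → write 2, move -1, go to q0
q0 | 221212[2]2   read 2 → write 1, move -1, go to q1
q1 | 22121[2]12
The non-blank tape span at halt is 22121212.

22121212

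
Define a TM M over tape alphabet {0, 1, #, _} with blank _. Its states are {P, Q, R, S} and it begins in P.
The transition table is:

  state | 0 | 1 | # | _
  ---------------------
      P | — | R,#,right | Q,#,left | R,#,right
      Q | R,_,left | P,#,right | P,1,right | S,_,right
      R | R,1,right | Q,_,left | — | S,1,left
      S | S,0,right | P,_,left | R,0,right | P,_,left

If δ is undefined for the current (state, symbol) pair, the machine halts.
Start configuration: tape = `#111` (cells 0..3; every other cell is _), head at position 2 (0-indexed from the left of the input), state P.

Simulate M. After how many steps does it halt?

P | #1[1]1_   read 1 → write #, move right, go to R
R | #1#[1]_   read 1 → write _, move left, go to Q
Q | #1[#]__   read # → write 1, move right, go to P
P | #11[_]_   read _ → write #, move right, go to R
R | #11#[_]   read _ → write 1, move left, go to S
S | #11[#]1   read # → write 0, move right, go to R
R | #110[1]   read 1 → write _, move left, go to Q
Q | #11[0]_   read 0 → write _, move left, go to R
R | #1[1]__   read 1 → write _, move left, go to Q
Q | #[1]___   read 1 → write #, move right, go to P
P | ##[_]__   read _ → write #, move right, go to R
R | ###[_]_   read _ → write 1, move left, go to S
S | ##[#]1_   read # → write 0, move right, go to R
R | ##0[1]_   read 1 → write _, move left, go to Q
Q | ##[0]__   read 0 → write _, move left, go to R
R | #[#]___
M halts after 15 transitions.

15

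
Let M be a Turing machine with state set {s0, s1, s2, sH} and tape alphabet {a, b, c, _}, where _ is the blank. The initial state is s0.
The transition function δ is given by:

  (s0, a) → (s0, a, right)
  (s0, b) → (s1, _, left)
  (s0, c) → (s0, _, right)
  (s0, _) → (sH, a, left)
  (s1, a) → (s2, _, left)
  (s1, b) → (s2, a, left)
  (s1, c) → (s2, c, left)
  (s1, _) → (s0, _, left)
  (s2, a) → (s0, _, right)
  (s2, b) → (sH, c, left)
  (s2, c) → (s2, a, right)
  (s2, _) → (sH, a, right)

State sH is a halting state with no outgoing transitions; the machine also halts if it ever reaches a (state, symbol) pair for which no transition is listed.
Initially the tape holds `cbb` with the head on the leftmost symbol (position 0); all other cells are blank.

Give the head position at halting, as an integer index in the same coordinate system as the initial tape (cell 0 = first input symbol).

-2

s0 | __[c]bb   read c → write _, move right, go to s0
s0 | ___[b]b   read b → write _, move left, go to s1
s1 | __[_]_b   read _ → write _, move left, go to s0
s0 | _[_]__b   read _ → write a, move left, go to sH
sH | [_]a__b
At halt the head is at cell -2.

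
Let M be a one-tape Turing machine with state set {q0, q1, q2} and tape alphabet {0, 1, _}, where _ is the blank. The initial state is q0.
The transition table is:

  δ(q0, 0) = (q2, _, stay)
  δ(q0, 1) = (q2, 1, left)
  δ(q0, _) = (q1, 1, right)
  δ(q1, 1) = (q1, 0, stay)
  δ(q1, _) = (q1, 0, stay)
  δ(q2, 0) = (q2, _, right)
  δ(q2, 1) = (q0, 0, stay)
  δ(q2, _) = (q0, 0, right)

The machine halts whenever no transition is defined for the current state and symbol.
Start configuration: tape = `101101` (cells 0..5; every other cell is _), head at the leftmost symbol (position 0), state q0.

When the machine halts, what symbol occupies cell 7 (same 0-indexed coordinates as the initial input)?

q0 | _[1]01101__   read 1 → write 1, move left, go to q2
q2 | [_]101101__   read _ → write 0, move right, go to q0
q0 | 0[1]01101__   read 1 → write 1, move left, go to q2
q2 | [0]101101__   read 0 → write _, move right, go to q2
q2 | _[1]01101__   read 1 → write 0, move stay, go to q0
q0 | _[0]01101__   read 0 → write _, move stay, go to q2
q2 | _[_]01101__   read _ → write 0, move right, go to q0
q0 | _0[0]1101__   read 0 → write _, move stay, go to q2
q2 | _0[_]1101__   read _ → write 0, move right, go to q0
q0 | _00[1]101__   read 1 → write 1, move left, go to q2
q2 | _0[0]1101__   read 0 → write _, move right, go to q2
q2 | _0_[1]101__   read 1 → write 0, move stay, go to q0
q0 | _0_[0]101__   read 0 → write _, move stay, go to q2
q2 | _0_[_]101__   read _ → write 0, move right, go to q0
q0 | _0_0[1]01__   read 1 → write 1, move left, go to q2
q2 | _0_[0]101__   read 0 → write _, move right, go to q2
q2 | _0__[1]01__   read 1 → write 0, move stay, go to q0
q0 | _0__[0]01__   read 0 → write _, move stay, go to q2
q2 | _0__[_]01__   read _ → write 0, move right, go to q0
q0 | _0__0[0]1__   read 0 → write _, move stay, go to q2
q2 | _0__0[_]1__   read _ → write 0, move right, go to q0
q0 | _0__00[1]__   read 1 → write 1, move left, go to q2
q2 | _0__0[0]1__   read 0 → write _, move right, go to q2
q2 | _0__0_[1]__   read 1 → write 0, move stay, go to q0
q0 | _0__0_[0]__   read 0 → write _, move stay, go to q2
q2 | _0__0_[_]__   read _ → write 0, move right, go to q0
q0 | _0__0_0[_]_   read _ → write 1, move right, go to q1
q1 | _0__0_01[_]   read _ → write 0, move stay, go to q1
q1 | _0__0_01[0]
Cell 7 holds 0 when M halts.

0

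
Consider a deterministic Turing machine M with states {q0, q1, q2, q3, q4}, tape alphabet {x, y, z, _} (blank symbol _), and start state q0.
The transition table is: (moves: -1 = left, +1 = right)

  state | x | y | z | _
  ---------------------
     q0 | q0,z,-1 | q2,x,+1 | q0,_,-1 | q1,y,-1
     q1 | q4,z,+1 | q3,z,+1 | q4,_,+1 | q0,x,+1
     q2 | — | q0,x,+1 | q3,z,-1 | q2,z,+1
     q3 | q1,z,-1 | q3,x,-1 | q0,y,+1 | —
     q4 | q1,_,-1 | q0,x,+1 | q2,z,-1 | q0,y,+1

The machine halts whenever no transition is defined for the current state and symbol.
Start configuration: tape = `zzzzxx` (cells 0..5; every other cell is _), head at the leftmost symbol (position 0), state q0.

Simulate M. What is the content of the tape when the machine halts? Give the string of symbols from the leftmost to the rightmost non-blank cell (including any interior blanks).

xxxxxzxx

q0 | __[z]zzzxx   read z → write _, move -1, go to q0
q0 | _[_]_zzzxx   read _ → write y, move -1, go to q1
q1 | [_]y_zzzxx   read _ → write x, move +1, go to q0
q0 | x[y]_zzzxx   read y → write x, move +1, go to q2
q2 | xx[_]zzzxx   read _ → write z, move +1, go to q2
q2 | xxz[z]zzxx   read z → write z, move -1, go to q3
q3 | xx[z]zzzxx   read z → write y, move +1, go to q0
q0 | xxy[z]zzxx   read z → write _, move -1, go to q0
q0 | xx[y]_zzxx   read y → write x, move +1, go to q2
q2 | xxx[_]zzxx   read _ → write z, move +1, go to q2
q2 | xxxz[z]zxx   read z → write z, move -1, go to q3
q3 | xxx[z]zzxx   read z → write y, move +1, go to q0
q0 | xxxy[z]zxx   read z → write _, move -1, go to q0
q0 | xxx[y]_zxx   read y → write x, move +1, go to q2
q2 | xxxx[_]zxx   read _ → write z, move +1, go to q2
q2 | xxxxz[z]xx   read z → write z, move -1, go to q3
q3 | xxxx[z]zxx   read z → write y, move +1, go to q0
q0 | xxxxy[z]xx   read z → write _, move -1, go to q0
q0 | xxxx[y]_xx   read y → write x, move +1, go to q2
q2 | xxxxx[_]xx   read _ → write z, move +1, go to q2
q2 | xxxxxz[x]x
The non-blank tape span at halt is xxxxxzxx.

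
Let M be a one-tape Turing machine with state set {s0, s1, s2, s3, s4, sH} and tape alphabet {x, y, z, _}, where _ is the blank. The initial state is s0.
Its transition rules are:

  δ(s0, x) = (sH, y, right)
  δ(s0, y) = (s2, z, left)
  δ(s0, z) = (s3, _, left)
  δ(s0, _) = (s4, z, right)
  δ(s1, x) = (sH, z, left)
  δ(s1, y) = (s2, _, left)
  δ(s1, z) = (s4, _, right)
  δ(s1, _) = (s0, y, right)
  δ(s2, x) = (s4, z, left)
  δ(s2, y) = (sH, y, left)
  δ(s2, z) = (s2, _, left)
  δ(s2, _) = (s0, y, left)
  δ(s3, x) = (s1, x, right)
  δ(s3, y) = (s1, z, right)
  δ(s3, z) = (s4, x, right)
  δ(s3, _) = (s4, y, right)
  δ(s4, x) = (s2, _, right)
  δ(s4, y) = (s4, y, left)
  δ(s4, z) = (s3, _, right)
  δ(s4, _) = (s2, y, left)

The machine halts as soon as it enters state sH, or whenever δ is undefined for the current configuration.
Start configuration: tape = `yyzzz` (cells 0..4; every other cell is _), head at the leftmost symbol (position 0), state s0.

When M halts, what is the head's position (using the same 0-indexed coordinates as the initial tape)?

state=s0 head=0 tape=___[y]yzzz   (s0,y)→(s2,z,left)
state=s2 head=-1 tape=__[_]zyzzz   (s2,_)→(s0,y,left)
state=s0 head=-2 tape=_[_]yzyzzz   (s0,_)→(s4,z,right)
state=s4 head=-1 tape=_z[y]zyzzz   (s4,y)→(s4,y,left)
state=s4 head=-2 tape=_[z]yzyzzz   (s4,z)→(s3,_,right)
state=s3 head=-1 tape=__[y]zyzzz   (s3,y)→(s1,z,right)
state=s1 head=0 tape=__z[z]yzzz   (s1,z)→(s4,_,right)
state=s4 head=1 tape=__z_[y]zzz   (s4,y)→(s4,y,left)
state=s4 head=0 tape=__z[_]yzzz   (s4,_)→(s2,y,left)
state=s2 head=-1 tape=__[z]yyzzz   (s2,z)→(s2,_,left)
state=s2 head=-2 tape=_[_]_yyzzz   (s2,_)→(s0,y,left)
state=s0 head=-3 tape=[_]y_yyzzz   (s0,_)→(s4,z,right)
state=s4 head=-2 tape=z[y]_yyzzz   (s4,y)→(s4,y,left)
state=s4 head=-3 tape=[z]y_yyzzz   (s4,z)→(s3,_,right)
state=s3 head=-2 tape=_[y]_yyzzz   (s3,y)→(s1,z,right)
state=s1 head=-1 tape=_z[_]yyzzz   (s1,_)→(s0,y,right)
state=s0 head=0 tape=_zy[y]yzzz   (s0,y)→(s2,z,left)
state=s2 head=-1 tape=_z[y]zyzzz   (s2,y)→(sH,y,left)
state=sH head=-2 tape=_[z]yzyzzz
At halt the head is at cell -2.

-2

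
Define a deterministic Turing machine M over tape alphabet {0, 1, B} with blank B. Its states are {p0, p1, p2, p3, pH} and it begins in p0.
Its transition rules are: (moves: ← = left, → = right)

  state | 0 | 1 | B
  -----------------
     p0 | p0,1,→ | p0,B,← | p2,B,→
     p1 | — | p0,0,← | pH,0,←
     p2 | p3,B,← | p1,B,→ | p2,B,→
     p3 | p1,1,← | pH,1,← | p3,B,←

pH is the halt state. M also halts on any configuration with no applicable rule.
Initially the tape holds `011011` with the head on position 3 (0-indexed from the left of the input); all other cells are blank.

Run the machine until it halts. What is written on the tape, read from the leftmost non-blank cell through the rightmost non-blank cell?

p0 | 011[0]11B   read 0 → write 1, move →, go to p0
p0 | 0111[1]1B   read 1 → write B, move ←, go to p0
p0 | 011[1]B1B   read 1 → write B, move ←, go to p0
p0 | 01[1]BB1B   read 1 → write B, move ←, go to p0
p0 | 0[1]BBB1B   read 1 → write B, move ←, go to p0
p0 | [0]BBBB1B   read 0 → write 1, move →, go to p0
p0 | 1[B]BBB1B   read B → write B, move →, go to p2
p2 | 1B[B]BB1B   read B → write B, move →, go to p2
p2 | 1BB[B]B1B   read B → write B, move →, go to p2
p2 | 1BBB[B]1B   read B → write B, move →, go to p2
p2 | 1BBBB[1]B   read 1 → write B, move →, go to p1
p1 | 1BBBBB[B]   read B → write 0, move ←, go to pH
pH | 1BBBB[B]0
The non-blank tape span at halt is 1BBBBB0.

1BBBBB0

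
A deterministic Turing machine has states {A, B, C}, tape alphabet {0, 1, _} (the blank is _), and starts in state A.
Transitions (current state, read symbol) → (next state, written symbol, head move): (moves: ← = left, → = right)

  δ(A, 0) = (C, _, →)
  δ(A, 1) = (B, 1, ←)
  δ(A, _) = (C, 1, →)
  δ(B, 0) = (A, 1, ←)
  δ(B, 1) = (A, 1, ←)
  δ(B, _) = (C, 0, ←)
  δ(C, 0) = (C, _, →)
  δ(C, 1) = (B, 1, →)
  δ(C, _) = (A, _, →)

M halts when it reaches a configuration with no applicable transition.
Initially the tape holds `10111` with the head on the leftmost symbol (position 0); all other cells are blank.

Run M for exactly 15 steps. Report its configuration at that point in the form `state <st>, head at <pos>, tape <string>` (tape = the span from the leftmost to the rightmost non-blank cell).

A | __[1]0111   read 1 → write 1, move ←, go to B
B | _[_]10111   read _ → write 0, move ←, go to C
C | [_]010111   read _ → write _, move →, go to A
A | _[0]10111   read 0 → write _, move →, go to C
C | __[1]0111   read 1 → write 1, move →, go to B
B | __1[0]111   read 0 → write 1, move ←, go to A
A | __[1]1111   read 1 → write 1, move ←, go to B
B | _[_]11111   read _ → write 0, move ←, go to C
C | [_]011111   read _ → write _, move →, go to A
A | _[0]11111   read 0 → write _, move →, go to C
C | __[1]1111   read 1 → write 1, move →, go to B
B | __1[1]111   read 1 → write 1, move ←, go to A
A | __[1]1111   read 1 → write 1, move ←, go to B
B | _[_]11111   read _ → write 0, move ←, go to C
C | [_]011111   read _ → write _, move →, go to A
A | _[0]11111
After 15 steps: state A, head at -1, tape 011111.

state A, head at -1, tape 011111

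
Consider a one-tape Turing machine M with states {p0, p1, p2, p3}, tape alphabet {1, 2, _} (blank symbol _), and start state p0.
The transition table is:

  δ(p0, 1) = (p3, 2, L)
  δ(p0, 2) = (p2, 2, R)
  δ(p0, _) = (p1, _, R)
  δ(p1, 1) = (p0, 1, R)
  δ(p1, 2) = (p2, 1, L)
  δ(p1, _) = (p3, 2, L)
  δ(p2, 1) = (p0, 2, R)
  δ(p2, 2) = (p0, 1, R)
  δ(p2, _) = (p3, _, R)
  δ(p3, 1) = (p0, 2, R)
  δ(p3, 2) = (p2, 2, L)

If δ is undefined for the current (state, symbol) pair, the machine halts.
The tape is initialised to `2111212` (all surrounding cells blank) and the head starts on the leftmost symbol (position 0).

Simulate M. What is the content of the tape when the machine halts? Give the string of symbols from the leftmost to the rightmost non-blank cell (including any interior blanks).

state=p0 head=0 tape=[2]111212__   (p0,2)→(p2,2,R)
state=p2 head=1 tape=2[1]11212__   (p2,1)→(p0,2,R)
state=p0 head=2 tape=22[1]1212__   (p0,1)→(p3,2,L)
state=p3 head=1 tape=2[2]21212__   (p3,2)→(p2,2,L)
state=p2 head=0 tape=[2]221212__   (p2,2)→(p0,1,R)
state=p0 head=1 tape=1[2]21212__   (p0,2)→(p2,2,R)
state=p2 head=2 tape=12[2]1212__   (p2,2)→(p0,1,R)
state=p0 head=3 tape=121[1]212__   (p0,1)→(p3,2,L)
state=p3 head=2 tape=12[1]2212__   (p3,1)→(p0,2,R)
state=p0 head=3 tape=122[2]212__   (p0,2)→(p2,2,R)
state=p2 head=4 tape=1222[2]12__   (p2,2)→(p0,1,R)
state=p0 head=5 tape=12221[1]2__   (p0,1)→(p3,2,L)
state=p3 head=4 tape=1222[1]22__   (p3,1)→(p0,2,R)
state=p0 head=5 tape=12222[2]2__   (p0,2)→(p2,2,R)
state=p2 head=6 tape=122222[2]__   (p2,2)→(p0,1,R)
state=p0 head=7 tape=1222221[_]_   (p0,_)→(p1,_,R)
state=p1 head=8 tape=1222221_[_]   (p1,_)→(p3,2,L)
state=p3 head=7 tape=1222221[_]2
The non-blank tape span at halt is 1222221_2.

1222221_2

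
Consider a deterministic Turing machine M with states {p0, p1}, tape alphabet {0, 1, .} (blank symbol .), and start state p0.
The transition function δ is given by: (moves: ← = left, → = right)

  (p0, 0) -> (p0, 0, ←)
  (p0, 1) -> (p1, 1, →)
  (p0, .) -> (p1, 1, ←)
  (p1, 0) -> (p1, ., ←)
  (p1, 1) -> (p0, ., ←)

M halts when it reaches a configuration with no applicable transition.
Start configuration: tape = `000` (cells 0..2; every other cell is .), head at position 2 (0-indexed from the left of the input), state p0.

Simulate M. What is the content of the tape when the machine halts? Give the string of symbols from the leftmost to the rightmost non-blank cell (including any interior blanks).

1000

p0 | ..00[0]   read 0 → write 0, move ←, go to p0
p0 | ..0[0]0   read 0 → write 0, move ←, go to p0
p0 | ..[0]00   read 0 → write 0, move ←, go to p0
p0 | .[.]000   read . → write 1, move ←, go to p1
p1 | [.]1000
The non-blank tape span at halt is 1000.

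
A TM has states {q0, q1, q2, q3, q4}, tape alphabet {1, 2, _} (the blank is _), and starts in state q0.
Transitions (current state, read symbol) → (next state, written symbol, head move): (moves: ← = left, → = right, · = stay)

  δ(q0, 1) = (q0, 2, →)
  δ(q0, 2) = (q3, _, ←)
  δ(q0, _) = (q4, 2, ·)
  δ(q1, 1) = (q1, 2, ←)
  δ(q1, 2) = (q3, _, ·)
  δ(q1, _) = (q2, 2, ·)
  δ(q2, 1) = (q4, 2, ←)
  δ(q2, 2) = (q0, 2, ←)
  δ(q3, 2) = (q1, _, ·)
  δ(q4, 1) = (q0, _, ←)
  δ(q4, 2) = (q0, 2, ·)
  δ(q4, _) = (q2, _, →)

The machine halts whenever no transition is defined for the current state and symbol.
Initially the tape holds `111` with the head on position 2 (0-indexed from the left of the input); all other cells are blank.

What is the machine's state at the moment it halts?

q3

q0 | __11[1]_   read 1 → write 2, move →, go to q0
q0 | __112[_]   read _ → write 2, move ·, go to q4
q4 | __112[2]   read 2 → write 2, move ·, go to q0
q0 | __112[2]   read 2 → write _, move ←, go to q3
q3 | __11[2]_   read 2 → write _, move ·, go to q1
q1 | __11[_]_   read _ → write 2, move ·, go to q2
q2 | __11[2]_   read 2 → write 2, move ←, go to q0
q0 | __1[1]2_   read 1 → write 2, move →, go to q0
q0 | __12[2]_   read 2 → write _, move ←, go to q3
q3 | __1[2]__   read 2 → write _, move ·, go to q1
q1 | __1[_]__   read _ → write 2, move ·, go to q2
q2 | __1[2]__   read 2 → write 2, move ←, go to q0
q0 | __[1]2__   read 1 → write 2, move →, go to q0
q0 | __2[2]__   read 2 → write _, move ←, go to q3
q3 | __[2]___   read 2 → write _, move ·, go to q1
q1 | __[_]___   read _ → write 2, move ·, go to q2
q2 | __[2]___   read 2 → write 2, move ←, go to q0
q0 | _[_]2___   read _ → write 2, move ·, go to q4
q4 | _[2]2___   read 2 → write 2, move ·, go to q0
q0 | _[2]2___   read 2 → write _, move ←, go to q3
q3 | [_]_2___
No transition is defined for (q3, _); M halts in state q3.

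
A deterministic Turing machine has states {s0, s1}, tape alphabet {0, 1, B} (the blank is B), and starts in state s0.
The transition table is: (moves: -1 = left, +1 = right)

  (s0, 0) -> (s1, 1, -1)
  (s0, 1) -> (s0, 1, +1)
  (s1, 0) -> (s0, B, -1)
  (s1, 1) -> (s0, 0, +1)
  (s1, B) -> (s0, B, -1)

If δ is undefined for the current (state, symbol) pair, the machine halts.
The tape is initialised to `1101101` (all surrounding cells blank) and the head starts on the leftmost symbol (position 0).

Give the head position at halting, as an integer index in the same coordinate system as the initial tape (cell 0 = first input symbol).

7

state=s0 head=0 tape=[1]101101B   (s0,1)→(s0,1,+1)
state=s0 head=1 tape=1[1]01101B   (s0,1)→(s0,1,+1)
state=s0 head=2 tape=11[0]1101B   (s0,0)→(s1,1,-1)
state=s1 head=1 tape=1[1]11101B   (s1,1)→(s0,0,+1)
state=s0 head=2 tape=10[1]1101B   (s0,1)→(s0,1,+1)
state=s0 head=3 tape=101[1]101B   (s0,1)→(s0,1,+1)
state=s0 head=4 tape=1011[1]01B   (s0,1)→(s0,1,+1)
state=s0 head=5 tape=10111[0]1B   (s0,0)→(s1,1,-1)
state=s1 head=4 tape=1011[1]11B   (s1,1)→(s0,0,+1)
state=s0 head=5 tape=10110[1]1B   (s0,1)→(s0,1,+1)
state=s0 head=6 tape=101101[1]B   (s0,1)→(s0,1,+1)
state=s0 head=7 tape=1011011[B]
At halt the head is at cell 7.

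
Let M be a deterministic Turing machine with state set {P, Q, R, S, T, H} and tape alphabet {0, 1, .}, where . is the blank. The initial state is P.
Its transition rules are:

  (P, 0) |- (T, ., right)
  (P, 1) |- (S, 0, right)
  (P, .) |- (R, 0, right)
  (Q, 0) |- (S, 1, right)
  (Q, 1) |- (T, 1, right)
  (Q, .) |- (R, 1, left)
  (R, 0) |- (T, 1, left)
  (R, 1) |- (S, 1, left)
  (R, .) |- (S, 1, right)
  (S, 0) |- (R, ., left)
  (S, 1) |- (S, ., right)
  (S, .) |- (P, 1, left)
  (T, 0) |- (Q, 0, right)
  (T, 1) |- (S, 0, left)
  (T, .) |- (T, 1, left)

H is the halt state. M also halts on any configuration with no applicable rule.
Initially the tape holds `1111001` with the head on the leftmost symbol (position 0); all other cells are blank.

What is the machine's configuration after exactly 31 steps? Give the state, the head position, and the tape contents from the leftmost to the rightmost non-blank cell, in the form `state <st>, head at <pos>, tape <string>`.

state S, head at 7, tape 0..000011

P | [1]111001..   read 1 → write 0, move right, go to S
S | 0[1]11001..   read 1 → write ., move right, go to S
S | 0.[1]1001..   read 1 → write ., move right, go to S
S | 0..[1]001..   read 1 → write ., move right, go to S
S | 0...[0]01..   read 0 → write ., move left, go to R
R | 0..[.].01..   read . → write 1, move right, go to S
S | 0..1[.]01..   read . → write 1, move left, go to P
P | 0..[1]101..   read 1 → write 0, move right, go to S
S | 0..0[1]01..   read 1 → write ., move right, go to S
S | 0..0.[0]1..   read 0 → write ., move left, go to R
R | 0..0[.].1..   read . → write 1, move right, go to S
S | 0..01[.]1..   read . → write 1, move left, go to P
P | 0..0[1]11..   read 1 → write 0, move right, go to S
S | 0..00[1]1..   read 1 → write ., move right, go to S
S | 0..00.[1]..   read 1 → write ., move right, go to S
S | 0..00..[.].   read . → write 1, move left, go to P
P | 0..00.[.]1.   read . → write 0, move right, go to R
R | 0..00.0[1].   read 1 → write 1, move left, go to S
S | 0..00.[0]1.   read 0 → write ., move left, go to R
R | 0..00[.].1.   read . → write 1, move right, go to S
S | 0..001[.]1.   read . → write 1, move left, go to P
P | 0..00[1]11.   read 1 → write 0, move right, go to S
S | 0..000[1]1.   read 1 → write ., move right, go to S
S | 0..000.[1].   read 1 → write ., move right, go to S
S | 0..000..[.]   read . → write 1, move left, go to P
P | 0..000.[.]1   read . → write 0, move right, go to R
R | 0..000.0[1]   read 1 → write 1, move left, go to S
S | 0..000.[0]1   read 0 → write ., move left, go to R
R | 0..000[.].1   read . → write 1, move right, go to S
S | 0..0001[.]1   read . → write 1, move left, go to P
P | 0..000[1]11   read 1 → write 0, move right, go to S
S | 0..0000[1]1
After 31 steps: state S, head at 7, tape 0..000011.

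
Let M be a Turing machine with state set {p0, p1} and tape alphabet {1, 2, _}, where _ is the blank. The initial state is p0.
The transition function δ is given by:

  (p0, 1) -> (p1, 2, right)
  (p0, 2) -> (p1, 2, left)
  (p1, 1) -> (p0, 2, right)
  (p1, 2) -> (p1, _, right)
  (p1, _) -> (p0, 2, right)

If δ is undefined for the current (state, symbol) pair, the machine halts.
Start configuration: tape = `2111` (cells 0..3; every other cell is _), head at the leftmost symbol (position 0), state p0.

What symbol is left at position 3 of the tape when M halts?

p0 | _[2]111_   read 2 → write 2, move left, go to p1
p1 | [_]2111_   read _ → write 2, move right, go to p0
p0 | 2[2]111_   read 2 → write 2, move left, go to p1
p1 | [2]2111_   read 2 → write _, move right, go to p1
p1 | _[2]111_   read 2 → write _, move right, go to p1
p1 | __[1]11_   read 1 → write 2, move right, go to p0
p0 | __2[1]1_   read 1 → write 2, move right, go to p1
p1 | __22[1]_   read 1 → write 2, move right, go to p0
p0 | __222[_]
Cell 3 holds 2 when M halts.

2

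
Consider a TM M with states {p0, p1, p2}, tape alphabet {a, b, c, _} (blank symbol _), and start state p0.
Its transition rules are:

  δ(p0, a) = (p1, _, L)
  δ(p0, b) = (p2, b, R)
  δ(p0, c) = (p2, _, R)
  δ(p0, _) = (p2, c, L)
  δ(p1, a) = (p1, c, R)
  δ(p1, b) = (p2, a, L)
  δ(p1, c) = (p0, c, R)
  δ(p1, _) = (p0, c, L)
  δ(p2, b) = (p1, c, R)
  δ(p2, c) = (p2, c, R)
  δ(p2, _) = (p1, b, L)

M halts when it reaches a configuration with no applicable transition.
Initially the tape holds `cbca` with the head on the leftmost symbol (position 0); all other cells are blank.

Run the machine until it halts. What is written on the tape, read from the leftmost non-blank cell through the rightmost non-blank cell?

cccab

p0 | [c]bca__   read c → write _, move R, go to p2
p2 | _[b]ca__   read b → write c, move R, go to p1
p1 | _c[c]a__   read c → write c, move R, go to p0
p0 | _cc[a]__   read a → write _, move L, go to p1
p1 | _c[c]___   read c → write c, move R, go to p0
p0 | _cc[_]__   read _ → write c, move L, go to p2
p2 | _c[c]c__   read c → write c, move R, go to p2
p2 | _cc[c]__   read c → write c, move R, go to p2
p2 | _ccc[_]_   read _ → write b, move L, go to p1
p1 | _cc[c]b_   read c → write c, move R, go to p0
p0 | _ccc[b]_   read b → write b, move R, go to p2
p2 | _cccb[_]   read _ → write b, move L, go to p1
p1 | _ccc[b]b   read b → write a, move L, go to p2
p2 | _cc[c]ab   read c → write c, move R, go to p2
p2 | _ccc[a]b
The non-blank tape span at halt is cccab.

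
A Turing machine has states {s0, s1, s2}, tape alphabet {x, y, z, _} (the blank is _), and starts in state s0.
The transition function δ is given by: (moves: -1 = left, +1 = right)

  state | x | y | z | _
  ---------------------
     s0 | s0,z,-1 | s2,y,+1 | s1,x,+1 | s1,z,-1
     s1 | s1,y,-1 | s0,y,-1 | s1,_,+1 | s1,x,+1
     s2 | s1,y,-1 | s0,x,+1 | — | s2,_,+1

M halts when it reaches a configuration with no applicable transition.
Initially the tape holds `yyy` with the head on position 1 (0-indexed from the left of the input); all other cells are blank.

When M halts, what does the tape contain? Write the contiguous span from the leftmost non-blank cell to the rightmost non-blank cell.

s0 | y[y]y_   read y → write y, move +1, go to s2
s2 | yy[y]_   read y → write x, move +1, go to s0
s0 | yyx[_]   read _ → write z, move -1, go to s1
s1 | yy[x]z   read x → write y, move -1, go to s1
s1 | y[y]yz   read y → write y, move -1, go to s0
s0 | [y]yyz   read y → write y, move +1, go to s2
s2 | y[y]yz   read y → write x, move +1, go to s0
s0 | yx[y]z   read y → write y, move +1, go to s2
s2 | yxy[z]
The non-blank tape span at halt is yxyz.

yxyz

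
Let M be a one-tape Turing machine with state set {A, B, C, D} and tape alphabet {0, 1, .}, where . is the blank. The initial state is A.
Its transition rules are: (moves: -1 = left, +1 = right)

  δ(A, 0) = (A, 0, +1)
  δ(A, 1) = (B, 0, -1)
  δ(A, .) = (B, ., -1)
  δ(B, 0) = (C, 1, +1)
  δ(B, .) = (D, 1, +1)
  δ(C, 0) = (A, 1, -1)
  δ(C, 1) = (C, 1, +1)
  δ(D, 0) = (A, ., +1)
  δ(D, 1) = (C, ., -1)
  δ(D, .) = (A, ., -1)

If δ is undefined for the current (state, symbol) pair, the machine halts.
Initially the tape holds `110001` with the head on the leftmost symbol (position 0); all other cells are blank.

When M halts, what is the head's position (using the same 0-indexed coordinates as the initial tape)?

state=A head=0 tape=.[1]10001.   (A,1)→(B,0,-1)
state=B head=-1 tape=[.]010001.   (B,.)→(D,1,+1)
state=D head=0 tape=1[0]10001.   (D,0)→(A,.,+1)
state=A head=1 tape=1.[1]0001.   (A,1)→(B,0,-1)
state=B head=0 tape=1[.]00001.   (B,.)→(D,1,+1)
state=D head=1 tape=11[0]0001.   (D,0)→(A,.,+1)
state=A head=2 tape=11.[0]001.   (A,0)→(A,0,+1)
state=A head=3 tape=11.0[0]01.   (A,0)→(A,0,+1)
state=A head=4 tape=11.00[0]1.   (A,0)→(A,0,+1)
state=A head=5 tape=11.000[1].   (A,1)→(B,0,-1)
state=B head=4 tape=11.00[0]0.   (B,0)→(C,1,+1)
state=C head=5 tape=11.001[0].   (C,0)→(A,1,-1)
state=A head=4 tape=11.00[1]1.   (A,1)→(B,0,-1)
state=B head=3 tape=11.0[0]01.   (B,0)→(C,1,+1)
state=C head=4 tape=11.01[0]1.   (C,0)→(A,1,-1)
state=A head=3 tape=11.0[1]11.   (A,1)→(B,0,-1)
state=B head=2 tape=11.[0]011.   (B,0)→(C,1,+1)
state=C head=3 tape=11.1[0]11.   (C,0)→(A,1,-1)
state=A head=2 tape=11.[1]111.   (A,1)→(B,0,-1)
state=B head=1 tape=11[.]0111.   (B,.)→(D,1,+1)
state=D head=2 tape=111[0]111.   (D,0)→(A,.,+1)
state=A head=3 tape=111.[1]11.   (A,1)→(B,0,-1)
state=B head=2 tape=111[.]011.   (B,.)→(D,1,+1)
state=D head=3 tape=1111[0]11.   (D,0)→(A,.,+1)
state=A head=4 tape=1111.[1]1.   (A,1)→(B,0,-1)
state=B head=3 tape=1111[.]01.   (B,.)→(D,1,+1)
state=D head=4 tape=11111[0]1.   (D,0)→(A,.,+1)
state=A head=5 tape=11111.[1].   (A,1)→(B,0,-1)
state=B head=4 tape=11111[.]0.   (B,.)→(D,1,+1)
state=D head=5 tape=111111[0].   (D,0)→(A,.,+1)
state=A head=6 tape=111111.[.]   (A,.)→(B,.,-1)
state=B head=5 tape=111111[.].   (B,.)→(D,1,+1)
state=D head=6 tape=1111111[.]   (D,.)→(A,.,-1)
state=A head=5 tape=111111[1].   (A,1)→(B,0,-1)
state=B head=4 tape=11111[1]0.
At halt the head is at cell 4.

4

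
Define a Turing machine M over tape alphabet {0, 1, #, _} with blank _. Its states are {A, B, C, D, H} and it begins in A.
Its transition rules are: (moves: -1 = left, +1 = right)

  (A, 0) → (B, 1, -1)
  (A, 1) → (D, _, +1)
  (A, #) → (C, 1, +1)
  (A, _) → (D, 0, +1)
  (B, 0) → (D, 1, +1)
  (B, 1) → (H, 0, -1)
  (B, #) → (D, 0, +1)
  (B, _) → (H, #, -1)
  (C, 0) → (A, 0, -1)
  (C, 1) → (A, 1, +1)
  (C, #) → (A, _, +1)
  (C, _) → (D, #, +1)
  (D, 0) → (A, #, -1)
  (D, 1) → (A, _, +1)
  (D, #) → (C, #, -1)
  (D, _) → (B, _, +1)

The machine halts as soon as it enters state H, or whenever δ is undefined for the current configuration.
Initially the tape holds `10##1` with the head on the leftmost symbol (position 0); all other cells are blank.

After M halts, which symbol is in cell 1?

A | ___[1]0##1   read 1 → write _, move +1, go to D
D | ____[0]##1   read 0 → write #, move -1, go to A
A | ___[_]###1   read _ → write 0, move +1, go to D
D | ___0[#]##1   read # → write #, move -1, go to C
C | ___[0]###1   read 0 → write 0, move -1, go to A
A | __[_]0###1   read _ → write 0, move +1, go to D
D | __0[0]###1   read 0 → write #, move -1, go to A
A | __[0]####1   read 0 → write 1, move -1, go to B
B | _[_]1####1   read _ → write #, move -1, go to H
H | [_]#1####1
Cell 1 holds # when M halts.

#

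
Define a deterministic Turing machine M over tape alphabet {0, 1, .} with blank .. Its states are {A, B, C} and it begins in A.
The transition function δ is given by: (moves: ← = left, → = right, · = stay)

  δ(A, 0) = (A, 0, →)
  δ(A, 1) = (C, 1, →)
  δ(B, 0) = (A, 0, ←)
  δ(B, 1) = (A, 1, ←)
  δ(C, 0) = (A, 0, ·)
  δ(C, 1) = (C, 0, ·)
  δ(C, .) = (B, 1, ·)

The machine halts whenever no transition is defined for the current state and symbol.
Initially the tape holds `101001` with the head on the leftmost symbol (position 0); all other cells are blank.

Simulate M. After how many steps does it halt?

14

state=A head=0 tape=[1]01001..   (A,1)→(C,1,→)
state=C head=1 tape=1[0]1001..   (C,0)→(A,0,·)
state=A head=1 tape=1[0]1001..   (A,0)→(A,0,→)
state=A head=2 tape=10[1]001..   (A,1)→(C,1,→)
state=C head=3 tape=101[0]01..   (C,0)→(A,0,·)
state=A head=3 tape=101[0]01..   (A,0)→(A,0,→)
state=A head=4 tape=1010[0]1..   (A,0)→(A,0,→)
state=A head=5 tape=10100[1]..   (A,1)→(C,1,→)
state=C head=6 tape=101001[.].   (C,.)→(B,1,·)
state=B head=6 tape=101001[1].   (B,1)→(A,1,←)
state=A head=5 tape=10100[1]1.   (A,1)→(C,1,→)
state=C head=6 tape=101001[1].   (C,1)→(C,0,·)
state=C head=6 tape=101001[0].   (C,0)→(A,0,·)
state=A head=6 tape=101001[0].   (A,0)→(A,0,→)
state=A head=7 tape=1010010[.]
M halts after 14 transitions.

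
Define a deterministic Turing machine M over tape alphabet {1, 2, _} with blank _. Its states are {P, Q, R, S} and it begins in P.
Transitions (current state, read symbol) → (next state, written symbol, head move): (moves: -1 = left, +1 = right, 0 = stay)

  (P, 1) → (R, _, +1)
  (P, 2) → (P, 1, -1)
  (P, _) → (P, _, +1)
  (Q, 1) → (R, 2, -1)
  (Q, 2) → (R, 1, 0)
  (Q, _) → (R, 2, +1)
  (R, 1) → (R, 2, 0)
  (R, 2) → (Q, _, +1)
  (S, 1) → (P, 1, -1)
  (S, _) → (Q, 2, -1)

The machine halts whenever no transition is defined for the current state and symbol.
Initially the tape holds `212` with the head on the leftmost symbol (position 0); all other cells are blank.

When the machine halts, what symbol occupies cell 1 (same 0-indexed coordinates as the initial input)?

_

P | _[2]12__   read 2 → write 1, move -1, go to P
P | [_]112__   read _ → write _, move +1, go to P
P | _[1]12__   read 1 → write _, move +1, go to R
R | __[1]2__   read 1 → write 2, move 0, go to R
R | __[2]2__   read 2 → write _, move +1, go to Q
Q | ___[2]__   read 2 → write 1, move 0, go to R
R | ___[1]__   read 1 → write 2, move 0, go to R
R | ___[2]__   read 2 → write _, move +1, go to Q
Q | ____[_]_   read _ → write 2, move +1, go to R
R | ____2[_]
Cell 1 holds _ when M halts.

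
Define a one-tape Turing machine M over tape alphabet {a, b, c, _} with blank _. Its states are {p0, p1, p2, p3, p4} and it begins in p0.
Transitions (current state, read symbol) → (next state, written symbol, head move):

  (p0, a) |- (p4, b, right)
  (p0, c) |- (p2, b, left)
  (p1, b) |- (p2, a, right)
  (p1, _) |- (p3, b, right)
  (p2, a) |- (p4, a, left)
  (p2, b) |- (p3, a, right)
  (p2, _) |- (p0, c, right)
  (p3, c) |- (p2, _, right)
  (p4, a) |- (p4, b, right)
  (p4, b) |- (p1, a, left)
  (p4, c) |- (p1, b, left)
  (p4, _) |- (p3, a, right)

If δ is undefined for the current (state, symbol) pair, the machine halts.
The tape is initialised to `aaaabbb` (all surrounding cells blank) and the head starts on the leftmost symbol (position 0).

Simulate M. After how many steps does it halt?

20

state=p0 head=0 tape=[a]aaabbb__   (p0,a)→(p4,b,right)
state=p4 head=1 tape=b[a]aabbb__   (p4,a)→(p4,b,right)
state=p4 head=2 tape=bb[a]abbb__   (p4,a)→(p4,b,right)
state=p4 head=3 tape=bbb[a]bbb__   (p4,a)→(p4,b,right)
state=p4 head=4 tape=bbbb[b]bb__   (p4,b)→(p1,a,left)
state=p1 head=3 tape=bbb[b]abb__   (p1,b)→(p2,a,right)
state=p2 head=4 tape=bbba[a]bb__   (p2,a)→(p4,a,left)
state=p4 head=3 tape=bbb[a]abb__   (p4,a)→(p4,b,right)
state=p4 head=4 tape=bbbb[a]bb__   (p4,a)→(p4,b,right)
state=p4 head=5 tape=bbbbb[b]b__   (p4,b)→(p1,a,left)
state=p1 head=4 tape=bbbb[b]ab__   (p1,b)→(p2,a,right)
state=p2 head=5 tape=bbbba[a]b__   (p2,a)→(p4,a,left)
state=p4 head=4 tape=bbbb[a]ab__   (p4,a)→(p4,b,right)
state=p4 head=5 tape=bbbbb[a]b__   (p4,a)→(p4,b,right)
state=p4 head=6 tape=bbbbbb[b]__   (p4,b)→(p1,a,left)
state=p1 head=5 tape=bbbbb[b]a__   (p1,b)→(p2,a,right)
state=p2 head=6 tape=bbbbba[a]__   (p2,a)→(p4,a,left)
state=p4 head=5 tape=bbbbb[a]a__   (p4,a)→(p4,b,right)
state=p4 head=6 tape=bbbbbb[a]__   (p4,a)→(p4,b,right)
state=p4 head=7 tape=bbbbbbb[_]_   (p4,_)→(p3,a,right)
state=p3 head=8 tape=bbbbbbba[_]
M halts after 20 transitions.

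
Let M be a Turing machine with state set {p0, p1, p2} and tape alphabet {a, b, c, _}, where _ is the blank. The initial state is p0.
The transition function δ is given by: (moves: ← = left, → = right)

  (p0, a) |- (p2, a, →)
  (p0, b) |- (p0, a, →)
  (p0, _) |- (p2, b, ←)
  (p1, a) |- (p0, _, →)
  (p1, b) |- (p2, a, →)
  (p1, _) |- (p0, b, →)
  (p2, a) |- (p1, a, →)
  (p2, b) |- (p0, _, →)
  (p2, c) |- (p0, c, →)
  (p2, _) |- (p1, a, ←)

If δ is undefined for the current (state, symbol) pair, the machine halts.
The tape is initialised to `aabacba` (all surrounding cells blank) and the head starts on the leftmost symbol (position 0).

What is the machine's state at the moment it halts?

p1

p0 | [a]abacba   read a → write a, move →, go to p2
p2 | a[a]bacba   read a → write a, move →, go to p1
p1 | aa[b]acba   read b → write a, move →, go to p2
p2 | aaa[a]cba   read a → write a, move →, go to p1
p1 | aaaa[c]ba
No transition is defined for (p1, c); M halts in state p1.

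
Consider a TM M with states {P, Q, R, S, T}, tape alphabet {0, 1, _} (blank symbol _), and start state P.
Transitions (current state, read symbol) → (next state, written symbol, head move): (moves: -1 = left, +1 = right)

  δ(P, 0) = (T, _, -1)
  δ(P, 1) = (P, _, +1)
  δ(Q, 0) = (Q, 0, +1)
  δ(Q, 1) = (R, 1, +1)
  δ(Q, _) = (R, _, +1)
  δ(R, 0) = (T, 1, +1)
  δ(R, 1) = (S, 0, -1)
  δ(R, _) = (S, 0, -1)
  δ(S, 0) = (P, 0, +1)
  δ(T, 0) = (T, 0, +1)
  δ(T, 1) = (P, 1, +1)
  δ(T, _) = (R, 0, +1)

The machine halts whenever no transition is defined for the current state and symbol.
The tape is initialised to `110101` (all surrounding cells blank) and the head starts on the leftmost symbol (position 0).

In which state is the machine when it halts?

state=P head=0 tape=[1]10101_   (P,1)→(P,_,+1)
state=P head=1 tape=_[1]0101_   (P,1)→(P,_,+1)
state=P head=2 tape=__[0]101_   (P,0)→(T,_,-1)
state=T head=1 tape=_[_]_101_   (T,_)→(R,0,+1)
state=R head=2 tape=_0[_]101_   (R,_)→(S,0,-1)
state=S head=1 tape=_[0]0101_   (S,0)→(P,0,+1)
state=P head=2 tape=_0[0]101_   (P,0)→(T,_,-1)
state=T head=1 tape=_[0]_101_   (T,0)→(T,0,+1)
state=T head=2 tape=_0[_]101_   (T,_)→(R,0,+1)
state=R head=3 tape=_00[1]01_   (R,1)→(S,0,-1)
state=S head=2 tape=_0[0]001_   (S,0)→(P,0,+1)
state=P head=3 tape=_00[0]01_   (P,0)→(T,_,-1)
state=T head=2 tape=_0[0]_01_   (T,0)→(T,0,+1)
state=T head=3 tape=_00[_]01_   (T,_)→(R,0,+1)
state=R head=4 tape=_000[0]1_   (R,0)→(T,1,+1)
state=T head=5 tape=_0001[1]_   (T,1)→(P,1,+1)
state=P head=6 tape=_00011[_]
No transition is defined for (P, _); M halts in state P.

P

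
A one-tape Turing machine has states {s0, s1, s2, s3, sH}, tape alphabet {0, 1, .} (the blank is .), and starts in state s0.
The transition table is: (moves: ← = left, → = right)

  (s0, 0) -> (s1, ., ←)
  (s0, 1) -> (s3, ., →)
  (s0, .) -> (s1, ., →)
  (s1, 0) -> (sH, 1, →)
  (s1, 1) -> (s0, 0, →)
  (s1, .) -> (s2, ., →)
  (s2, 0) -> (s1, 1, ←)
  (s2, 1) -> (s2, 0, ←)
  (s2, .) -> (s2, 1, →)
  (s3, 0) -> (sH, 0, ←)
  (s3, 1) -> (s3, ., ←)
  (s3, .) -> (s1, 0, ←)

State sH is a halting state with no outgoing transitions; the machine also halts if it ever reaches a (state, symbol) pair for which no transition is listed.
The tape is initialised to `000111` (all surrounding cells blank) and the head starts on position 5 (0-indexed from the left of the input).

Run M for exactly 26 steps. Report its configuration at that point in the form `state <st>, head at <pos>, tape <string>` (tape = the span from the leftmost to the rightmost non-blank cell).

state=s0 head=5 tape=00011[1]...   (s0,1)→(s3,.,→)
state=s3 head=6 tape=00011.[.]..   (s3,.)→(s1,0,←)
state=s1 head=5 tape=00011[.]0..   (s1,.)→(s2,.,→)
state=s2 head=6 tape=00011.[0]..   (s2,0)→(s1,1,←)
state=s1 head=5 tape=00011[.]1..   (s1,.)→(s2,.,→)
state=s2 head=6 tape=00011.[1]..   (s2,1)→(s2,0,←)
state=s2 head=5 tape=00011[.]0..   (s2,.)→(s2,1,→)
state=s2 head=6 tape=000111[0]..   (s2,0)→(s1,1,←)
state=s1 head=5 tape=00011[1]1..   (s1,1)→(s0,0,→)
state=s0 head=6 tape=000110[1]..   (s0,1)→(s3,.,→)
state=s3 head=7 tape=000110.[.].   (s3,.)→(s1,0,←)
state=s1 head=6 tape=000110[.]0.   (s1,.)→(s2,.,→)
state=s2 head=7 tape=000110.[0].   (s2,0)→(s1,1,←)
state=s1 head=6 tape=000110[.]1.   (s1,.)→(s2,.,→)
state=s2 head=7 tape=000110.[1].   (s2,1)→(s2,0,←)
state=s2 head=6 tape=000110[.]0.   (s2,.)→(s2,1,→)
state=s2 head=7 tape=0001101[0].   (s2,0)→(s1,1,←)
state=s1 head=6 tape=000110[1]1.   (s1,1)→(s0,0,→)
state=s0 head=7 tape=0001100[1].   (s0,1)→(s3,.,→)
state=s3 head=8 tape=0001100.[.]   (s3,.)→(s1,0,←)
state=s1 head=7 tape=0001100[.]0   (s1,.)→(s2,.,→)
state=s2 head=8 tape=0001100.[0]   (s2,0)→(s1,1,←)
state=s1 head=7 tape=0001100[.]1   (s1,.)→(s2,.,→)
state=s2 head=8 tape=0001100.[1]   (s2,1)→(s2,0,←)
state=s2 head=7 tape=0001100[.]0   (s2,.)→(s2,1,→)
state=s2 head=8 tape=00011001[0]   (s2,0)→(s1,1,←)
state=s1 head=7 tape=0001100[1]1
After 26 steps: state s1, head at 7, tape 000110011.

state s1, head at 7, tape 000110011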